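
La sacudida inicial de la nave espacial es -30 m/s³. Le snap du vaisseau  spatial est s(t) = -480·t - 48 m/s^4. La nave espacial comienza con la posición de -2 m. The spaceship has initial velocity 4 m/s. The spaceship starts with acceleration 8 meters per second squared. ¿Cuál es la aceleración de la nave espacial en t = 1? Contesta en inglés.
We need to integrate our snap equation s(t) = -480·t - 48 2 times. The antiderivative of snap, with j(0) = -30, gives jerk: j(t) = -240·t^2 - 48·t - 30. The antiderivative of jerk is acceleration. Using a(0) = 8, we get a(t) = -80·t^3 - 24·t^2 - 30·t + 8. We have acceleration a(t) = -80·t^3 - 24·t^2 - 30·t + 8. Substituting t = 1: a(1) = -126.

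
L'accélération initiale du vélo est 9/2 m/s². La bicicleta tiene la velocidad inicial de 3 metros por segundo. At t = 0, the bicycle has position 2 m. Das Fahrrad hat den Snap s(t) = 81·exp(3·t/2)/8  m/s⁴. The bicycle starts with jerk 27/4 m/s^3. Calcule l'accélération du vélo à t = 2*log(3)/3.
Nous devons trouver la primitive de notre équation du snap s(t) = 81·exp(3·t/2)/8 2 fois. La primitive du snap, avec j(0) = 27/4, donne le jerk: j(t) = 27·exp(3·t/2)/4. En prenant ∫j(t)dt et en appliquant a(0) = 9/2, nous trouvons a(t) = 9·exp(3·t/2)/2. De l'équation de l'accélération a(t) = 9·exp(3·t/2)/2, nous substituons t = 2*log(3)/3 pour obtenir a = 27/2.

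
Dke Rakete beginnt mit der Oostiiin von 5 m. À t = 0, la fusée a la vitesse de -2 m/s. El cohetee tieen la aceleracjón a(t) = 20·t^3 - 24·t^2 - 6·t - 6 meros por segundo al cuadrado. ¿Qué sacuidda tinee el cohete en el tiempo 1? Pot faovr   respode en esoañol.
Para resolver esto, necesitamos tomar 1 derivada de nuestra ecuación de la aceleración a(t) = 20·t^3 - 24·t^2 - 6·t - 6. La derivada de la aceleración da la sacudida: j(t) = 60·t^2 - 48·t - 6. Usando j(t) = 60·t^2 - 48·t - 6 y sustituyendo t = 1, encontramos j = 6.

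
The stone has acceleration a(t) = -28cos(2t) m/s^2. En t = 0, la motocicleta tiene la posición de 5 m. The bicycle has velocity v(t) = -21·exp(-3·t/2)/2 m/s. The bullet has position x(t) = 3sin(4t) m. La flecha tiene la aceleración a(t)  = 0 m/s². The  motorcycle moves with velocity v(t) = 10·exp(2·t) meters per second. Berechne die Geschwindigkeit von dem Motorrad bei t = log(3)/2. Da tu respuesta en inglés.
From the given velocity equation v(t) = 10·exp(2·t), we substitute t = log(3)/2 to get v = 30.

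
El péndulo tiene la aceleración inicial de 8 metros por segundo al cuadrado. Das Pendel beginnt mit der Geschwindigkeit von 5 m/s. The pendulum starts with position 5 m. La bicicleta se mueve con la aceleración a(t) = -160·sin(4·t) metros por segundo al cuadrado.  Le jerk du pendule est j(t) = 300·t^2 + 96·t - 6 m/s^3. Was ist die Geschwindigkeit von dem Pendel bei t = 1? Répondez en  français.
Nous devons trouver la primitive de notre équation du jerk j(t) = 300·t^2 + 96·t - 6 2 fois. En prenant ∫j(t)dt et en appliquant a(0) = 8, nous trouvons a(t) = 100·t^3 + 48·t^2 - 6·t + 8. En intégrant l'accélération et en utilisant la condition initiale v(0) = 5, nous obtenons v(t) = 25·t^4 + 16·t^3 - 3·t^2 + 8·t + 5. Nous avons la vitesse v(t) = 25·t^4 + 16·t^3 - 3·t^2 + 8·t + 5. En substituant t = 1: v(1) = 51.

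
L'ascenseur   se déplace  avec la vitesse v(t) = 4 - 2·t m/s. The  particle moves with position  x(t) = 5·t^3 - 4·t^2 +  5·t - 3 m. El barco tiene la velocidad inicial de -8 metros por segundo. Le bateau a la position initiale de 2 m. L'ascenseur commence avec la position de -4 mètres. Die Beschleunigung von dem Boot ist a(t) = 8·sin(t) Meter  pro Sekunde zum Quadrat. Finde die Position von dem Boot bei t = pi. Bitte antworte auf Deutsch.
Ausgehend von der Beschleunigung a(t) = 8·sin(t), nehmen wir 2 Integrale. Mit ∫a(t)dt und Anwendung von v(0) = -8, finden wir v(t) = -8·cos(t). Mit ∫v(t)dt und Anwendung von x(0) = 2, finden wir x(t) = 2 - 8·sin(t). Aus der Gleichung für die Position x(t) = 2 - 8·sin(t), setzen wir t = pi ein und erhalten x = 2.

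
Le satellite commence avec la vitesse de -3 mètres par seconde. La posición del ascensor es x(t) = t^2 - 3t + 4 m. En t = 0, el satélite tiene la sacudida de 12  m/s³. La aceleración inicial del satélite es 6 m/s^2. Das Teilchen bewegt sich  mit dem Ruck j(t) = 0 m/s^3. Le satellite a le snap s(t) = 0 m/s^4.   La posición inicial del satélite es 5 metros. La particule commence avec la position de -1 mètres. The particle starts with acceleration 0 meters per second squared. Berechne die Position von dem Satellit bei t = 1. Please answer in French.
Nous devons trouver la primitive de notre équation du snap s(t) = 0 4 fois. En intégrant le snap et en utilisant la condition initiale j(0) = 12, nous obtenons j(t) = 12. L'intégrale du jerk, avec a(0) = 6, donne l'accélération: a(t) = 12·t + 6. En prenant ∫a(t)dt et en appliquant v(0) = -3, nous trouvons v(t) = 6·t^2 + 6·t - 3. L'intégrale de la vitesse est la position. En utilisant x(0) = 5, nous obtenons x(t) = 2·t^3 + 3·t^2 - 3·t + 5. En utilisant x(t) = 2·t^3 + 3·t^2 - 3·t + 5 et en substituant t = 1, nous trouvons x = 7.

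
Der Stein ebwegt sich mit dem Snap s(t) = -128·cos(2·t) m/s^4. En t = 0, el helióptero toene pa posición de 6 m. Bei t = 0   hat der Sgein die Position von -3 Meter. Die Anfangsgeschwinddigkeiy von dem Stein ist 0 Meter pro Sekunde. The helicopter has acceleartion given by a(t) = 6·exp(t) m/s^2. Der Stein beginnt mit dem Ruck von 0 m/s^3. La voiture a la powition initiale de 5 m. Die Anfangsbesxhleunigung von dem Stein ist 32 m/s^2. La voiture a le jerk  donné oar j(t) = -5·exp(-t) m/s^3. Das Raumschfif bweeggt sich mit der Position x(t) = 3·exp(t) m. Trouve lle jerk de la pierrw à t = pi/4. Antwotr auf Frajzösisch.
Pour résoudre ceci, nous devons prendre 1 primitive de notre équation du snap s(t) = -128·cos(2·t). La primitive du snap, avec j(0) = 0, donne le jerk: j(t) = -64·sin(2·t). En utilisant j(t) = -64·sin(2·t) et en substituant t = pi/4, nous trouvons j = -64.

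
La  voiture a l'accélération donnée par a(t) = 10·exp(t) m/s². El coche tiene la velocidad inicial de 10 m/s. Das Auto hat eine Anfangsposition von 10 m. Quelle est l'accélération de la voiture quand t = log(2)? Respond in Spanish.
De la ecuación de la aceleración a(t) = 10·exp(t), sustituimos t = log(2) para obtener a = 20.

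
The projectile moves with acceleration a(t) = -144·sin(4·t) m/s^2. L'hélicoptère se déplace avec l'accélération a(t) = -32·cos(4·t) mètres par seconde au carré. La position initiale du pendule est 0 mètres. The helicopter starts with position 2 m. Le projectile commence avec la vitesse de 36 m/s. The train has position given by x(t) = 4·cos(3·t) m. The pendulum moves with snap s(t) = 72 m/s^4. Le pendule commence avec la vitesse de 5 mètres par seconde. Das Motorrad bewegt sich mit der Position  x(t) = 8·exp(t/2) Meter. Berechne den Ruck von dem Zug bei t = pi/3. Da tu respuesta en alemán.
Ausgehend von der Position x(t) = 4·cos(3·t), nehmen wir 3 Ableitungen. Mit d/dt von x(t) finden wir v(t) = -12·sin(3·t). Durch Ableiten von der Geschwindigkeit erhalten wir die Beschleunigung: a(t) = -36·cos(3·t). Die Ableitung von der Beschleunigung ergibt den Ruck: j(t) = 108·sin(3·t). Aus der Gleichung für den Ruck j(t) = 108·sin(3·t), setzen wir t = pi/3 ein und erhalten j = 0.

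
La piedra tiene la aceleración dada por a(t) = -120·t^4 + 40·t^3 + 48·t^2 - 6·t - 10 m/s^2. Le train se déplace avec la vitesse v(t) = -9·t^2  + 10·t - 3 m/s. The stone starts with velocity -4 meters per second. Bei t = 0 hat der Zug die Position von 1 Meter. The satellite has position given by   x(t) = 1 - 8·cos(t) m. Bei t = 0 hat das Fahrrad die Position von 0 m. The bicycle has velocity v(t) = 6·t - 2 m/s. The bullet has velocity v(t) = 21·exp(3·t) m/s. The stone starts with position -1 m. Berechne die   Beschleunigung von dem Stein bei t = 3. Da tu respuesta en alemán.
Mit a(t) = -120·t^4 + 40·t^3 + 48·t^2 - 6·t - 10 und Einsetzen von t = 3, finden wir a = -8236.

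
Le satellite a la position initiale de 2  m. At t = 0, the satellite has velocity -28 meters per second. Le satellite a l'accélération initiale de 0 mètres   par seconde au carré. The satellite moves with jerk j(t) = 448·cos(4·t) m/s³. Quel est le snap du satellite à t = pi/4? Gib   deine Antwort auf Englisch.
We must differentiate our jerk equation j(t) = 448·cos(4·t) 1 time. Taking d/dt of j(t), we find s(t) = -1792·sin(4·t). We have snap s(t) = -1792·sin(4·t). Substituting t = pi/4: s(pi/4) = 0.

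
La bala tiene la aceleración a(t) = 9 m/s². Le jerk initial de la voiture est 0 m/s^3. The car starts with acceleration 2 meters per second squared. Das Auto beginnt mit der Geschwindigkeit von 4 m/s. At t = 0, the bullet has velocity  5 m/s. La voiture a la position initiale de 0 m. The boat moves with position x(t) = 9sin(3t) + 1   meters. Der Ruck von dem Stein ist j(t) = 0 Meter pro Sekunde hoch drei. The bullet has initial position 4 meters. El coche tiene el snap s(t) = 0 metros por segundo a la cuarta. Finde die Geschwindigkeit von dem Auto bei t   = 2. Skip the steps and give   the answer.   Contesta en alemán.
Die Antwort ist 8.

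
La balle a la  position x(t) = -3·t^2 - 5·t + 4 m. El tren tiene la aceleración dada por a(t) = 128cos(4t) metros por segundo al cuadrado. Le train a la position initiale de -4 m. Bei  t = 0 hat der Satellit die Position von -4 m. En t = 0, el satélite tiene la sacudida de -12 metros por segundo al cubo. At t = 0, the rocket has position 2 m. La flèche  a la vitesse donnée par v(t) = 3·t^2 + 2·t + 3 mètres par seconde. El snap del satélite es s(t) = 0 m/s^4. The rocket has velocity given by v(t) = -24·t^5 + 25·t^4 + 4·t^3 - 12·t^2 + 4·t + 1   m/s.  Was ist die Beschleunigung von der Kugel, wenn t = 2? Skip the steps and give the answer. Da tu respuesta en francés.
À t = 2, a = -6.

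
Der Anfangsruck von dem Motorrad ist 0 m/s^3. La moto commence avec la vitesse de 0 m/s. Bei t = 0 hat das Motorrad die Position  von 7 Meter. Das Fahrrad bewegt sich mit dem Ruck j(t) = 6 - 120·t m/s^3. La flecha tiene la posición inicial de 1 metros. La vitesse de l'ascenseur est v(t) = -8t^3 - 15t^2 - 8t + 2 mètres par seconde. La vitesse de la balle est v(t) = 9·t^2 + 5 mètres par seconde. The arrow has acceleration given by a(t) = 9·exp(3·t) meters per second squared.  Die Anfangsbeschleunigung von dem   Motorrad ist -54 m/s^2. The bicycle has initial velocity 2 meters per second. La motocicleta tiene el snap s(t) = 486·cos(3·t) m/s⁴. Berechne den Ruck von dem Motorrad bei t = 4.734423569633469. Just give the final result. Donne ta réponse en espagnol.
La sacudida en t = 4.734423569633469 es j = 161.646182511153.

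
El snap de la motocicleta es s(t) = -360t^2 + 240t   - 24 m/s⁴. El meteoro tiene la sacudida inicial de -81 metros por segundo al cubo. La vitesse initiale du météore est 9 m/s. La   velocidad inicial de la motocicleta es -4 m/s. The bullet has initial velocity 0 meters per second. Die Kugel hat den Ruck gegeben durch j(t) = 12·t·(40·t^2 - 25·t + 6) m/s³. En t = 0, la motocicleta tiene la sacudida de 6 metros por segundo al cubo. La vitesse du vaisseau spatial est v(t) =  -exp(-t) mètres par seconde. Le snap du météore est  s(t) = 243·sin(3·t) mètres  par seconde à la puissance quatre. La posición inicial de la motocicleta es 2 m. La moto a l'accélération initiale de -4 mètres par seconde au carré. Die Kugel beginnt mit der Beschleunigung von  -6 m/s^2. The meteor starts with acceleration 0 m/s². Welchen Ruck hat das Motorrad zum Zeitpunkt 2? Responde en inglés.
To find the answer, we compute 1 antiderivative of s(t) = -360·t^2 + 240·t - 24. Integrating snap and using the initial condition j(0) = 6, we get j(t) = -120·t^3 + 120·t^2 - 24·t + 6. Using j(t) = -120·t^3 + 120·t^2 - 24·t + 6 and substituting t = 2, we find j = -522.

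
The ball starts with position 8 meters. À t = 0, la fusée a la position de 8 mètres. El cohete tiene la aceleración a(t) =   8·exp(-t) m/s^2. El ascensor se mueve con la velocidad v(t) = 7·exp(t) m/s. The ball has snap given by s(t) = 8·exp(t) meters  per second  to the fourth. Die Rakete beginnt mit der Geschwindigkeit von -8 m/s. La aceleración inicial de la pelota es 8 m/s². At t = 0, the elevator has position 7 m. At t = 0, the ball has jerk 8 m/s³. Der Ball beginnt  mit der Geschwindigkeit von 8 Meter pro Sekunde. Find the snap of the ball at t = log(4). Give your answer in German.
Wir haben den Snap s(t) = 8·exp(t). Durch Einsetzen von t = log(4): s(log(4)) = 32.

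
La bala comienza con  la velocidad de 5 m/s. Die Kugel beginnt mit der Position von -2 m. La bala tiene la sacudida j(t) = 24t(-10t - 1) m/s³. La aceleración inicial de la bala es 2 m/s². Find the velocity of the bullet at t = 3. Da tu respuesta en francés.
Nous devons intégrer notre équation du jerk j(t) = 24·t·(-10·t - 1) 2 fois. L'intégrale du jerk, avec a(0) = 2, donne l'accélération: a(t) = -80·t^3 - 12·t^2 + 2. La primitive de l'accélération est la vitesse. En utilisant v(0) = 5, nous obtenons v(t) = -20·t^4 - 4·t^3 + 2·t + 5. Nous avons la vitesse v(t) = -20·t^4 - 4·t^3 + 2·t + 5. En substituant t = 3: v(3) = -1717.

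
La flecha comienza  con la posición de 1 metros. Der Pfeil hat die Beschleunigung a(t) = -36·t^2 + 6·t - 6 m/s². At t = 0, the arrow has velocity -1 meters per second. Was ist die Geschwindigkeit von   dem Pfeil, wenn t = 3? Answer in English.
To find the answer, we compute 1 antiderivative of a(t) = -36·t^2 + 6·t - 6. The antiderivative of acceleration is velocity. Using v(0) = -1, we get v(t) = -12·t^3 + 3·t^2 - 6·t - 1. We have velocity v(t) = -12·t^3 + 3·t^2 - 6·t - 1. Substituting t = 3: v(3) = -316.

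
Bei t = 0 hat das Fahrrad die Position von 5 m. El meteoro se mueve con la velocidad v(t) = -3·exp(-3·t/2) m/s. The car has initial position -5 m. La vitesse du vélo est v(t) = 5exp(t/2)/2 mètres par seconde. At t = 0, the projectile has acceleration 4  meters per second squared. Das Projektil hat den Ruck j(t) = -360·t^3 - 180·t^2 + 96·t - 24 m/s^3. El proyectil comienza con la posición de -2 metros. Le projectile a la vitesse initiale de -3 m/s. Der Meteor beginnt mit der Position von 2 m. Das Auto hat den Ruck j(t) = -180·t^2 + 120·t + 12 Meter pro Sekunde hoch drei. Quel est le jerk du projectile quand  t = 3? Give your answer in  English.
From the given jerk equation j(t) = -360·t^3 - 180·t^2 + 96·t - 24, we substitute t = 3 to get j = -11076.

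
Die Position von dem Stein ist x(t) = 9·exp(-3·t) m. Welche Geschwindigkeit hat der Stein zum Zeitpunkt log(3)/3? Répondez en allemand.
Wir müssen unsere Gleichung für die Position x(t) = 9·exp(-3·t) 1-mal ableiten. Die Ableitung von der Position ergibt die Geschwindigkeit: v(t) = -27·exp(-3·t). Mit v(t) = -27·exp(-3·t) und Einsetzen von t = log(3)/3, finden wir v = -9.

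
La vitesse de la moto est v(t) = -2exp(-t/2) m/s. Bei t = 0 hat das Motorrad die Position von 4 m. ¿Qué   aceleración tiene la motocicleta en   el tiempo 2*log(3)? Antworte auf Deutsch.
Um dies zu lösen, müssen wir 1 Ableitung unserer Gleichung für die Geschwindigkeit v(t) = -2·exp(-t/2) nehmen. Die Ableitung von der Geschwindigkeit ergibt die Beschleunigung: a(t) = exp(-t/2). Mit a(t) = exp(-t/2) und Einsetzen von t = 2*log(3), finden wir a = 1/3.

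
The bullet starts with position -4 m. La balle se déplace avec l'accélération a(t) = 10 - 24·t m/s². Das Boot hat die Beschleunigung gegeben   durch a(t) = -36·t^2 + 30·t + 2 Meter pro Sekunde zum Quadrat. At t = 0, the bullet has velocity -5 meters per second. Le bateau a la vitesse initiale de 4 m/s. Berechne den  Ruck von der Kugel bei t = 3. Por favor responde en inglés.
Starting from acceleration a(t) = 10 - 24·t, we take 1 derivative. Differentiating acceleration, we get jerk: j(t) = -24. We have jerk j(t) = -24. Substituting t = 3: j(3) = -24.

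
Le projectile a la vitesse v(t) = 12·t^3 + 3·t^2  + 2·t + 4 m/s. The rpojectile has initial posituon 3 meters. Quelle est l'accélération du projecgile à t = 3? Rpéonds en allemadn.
Ausgehend von der Geschwindigkeit v(t) = 12·t^3 + 3·t^2 + 2·t + 4, nehmen wir 1 Ableitung. Die Ableitung von der Geschwindigkeit ergibt die Beschleunigung: a(t) = 36·t^2 + 6·t + 2. Wir haben die Beschleunigung a(t) = 36·t^2 + 6·t + 2. Durch Einsetzen von t = 3: a(3) = 344.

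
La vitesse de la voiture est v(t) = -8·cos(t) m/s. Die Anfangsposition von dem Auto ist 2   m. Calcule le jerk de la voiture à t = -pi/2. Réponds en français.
En partant de la vitesse v(t) = -8·cos(t), nous prenons 2 dérivées. En dérivant la vitesse, nous obtenons l'accélération: a(t) = 8·sin(t). En dérivant l'accélération, nous obtenons le jerk: j(t) = 8·cos(t). Nous avons le jerk j(t) = 8·cos(t). En substituant t = -pi/2: j(-pi/2) = 0.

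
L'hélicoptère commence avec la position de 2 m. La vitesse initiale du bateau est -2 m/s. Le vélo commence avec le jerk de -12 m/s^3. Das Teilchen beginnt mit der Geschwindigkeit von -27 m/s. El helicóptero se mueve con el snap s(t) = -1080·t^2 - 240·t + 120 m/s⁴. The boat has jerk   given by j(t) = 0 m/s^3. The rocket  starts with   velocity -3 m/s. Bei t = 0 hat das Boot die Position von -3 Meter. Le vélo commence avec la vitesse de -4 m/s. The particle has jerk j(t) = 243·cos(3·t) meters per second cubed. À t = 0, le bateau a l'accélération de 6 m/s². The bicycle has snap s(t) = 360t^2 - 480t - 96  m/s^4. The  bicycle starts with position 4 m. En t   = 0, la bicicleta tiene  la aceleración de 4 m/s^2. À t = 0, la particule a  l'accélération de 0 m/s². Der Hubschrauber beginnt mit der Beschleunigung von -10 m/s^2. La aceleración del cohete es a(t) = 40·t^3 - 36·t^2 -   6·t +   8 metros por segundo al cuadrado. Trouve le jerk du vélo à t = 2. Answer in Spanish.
Debemos encontrar la integral de nuestra ecuación del snap s(t) = 360·t^2 - 480·t - 96 1 vez. Tomando ∫s(t)dt y aplicando j(0) = -12, encontramos j(t) = 120·t^3 - 240·t^2 - 96·t - 12. De la ecuación de la sacudida j(t) = 120·t^3 - 240·t^2 - 96·t - 12, sustituimos t = 2 para obtener j = -204.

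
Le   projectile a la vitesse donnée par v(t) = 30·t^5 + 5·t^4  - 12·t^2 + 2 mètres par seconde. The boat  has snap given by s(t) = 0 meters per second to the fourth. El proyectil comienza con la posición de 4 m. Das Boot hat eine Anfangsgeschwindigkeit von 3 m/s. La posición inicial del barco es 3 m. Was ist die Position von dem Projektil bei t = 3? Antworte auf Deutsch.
Wir müssen das Integral unserer Gleichung für die Geschwindigkeit v(t) = 30·t^5 + 5·t^4 - 12·t^2 + 2 1-mal finden. Mit ∫v(t)dt und Anwendung von x(0) = 4, finden wir x(t) = 5·t^6 + t^5 - 4·t^3 + 2·t + 4. Mit x(t) = 5·t^6 + t^5 - 4·t^3 + 2·t + 4 und Einsetzen von t = 3, finden wir x = 3790.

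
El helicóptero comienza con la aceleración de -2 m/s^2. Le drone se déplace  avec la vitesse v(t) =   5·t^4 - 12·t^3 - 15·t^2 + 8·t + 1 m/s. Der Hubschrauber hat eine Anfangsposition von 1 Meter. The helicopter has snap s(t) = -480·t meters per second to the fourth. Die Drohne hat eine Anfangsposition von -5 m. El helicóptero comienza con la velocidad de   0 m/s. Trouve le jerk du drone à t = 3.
Nous devons dériver notre équation de la vitesse v(t) = 5·t^4 - 12·t^3 - 15·t^2 + 8·t + 1 2 fois. En dérivant la vitesse, nous obtenons l'accélération: a(t) = 20·t^3 - 36·t^2 - 30·t + 8. En prenant d/dt de a(t), nous trouvons j(t) = 60·t^2 - 72·t - 30. De l'équation du jerk j(t) = 60·t^2 - 72·t - 30, nous substituons t = 3 pour obtenir j = 294.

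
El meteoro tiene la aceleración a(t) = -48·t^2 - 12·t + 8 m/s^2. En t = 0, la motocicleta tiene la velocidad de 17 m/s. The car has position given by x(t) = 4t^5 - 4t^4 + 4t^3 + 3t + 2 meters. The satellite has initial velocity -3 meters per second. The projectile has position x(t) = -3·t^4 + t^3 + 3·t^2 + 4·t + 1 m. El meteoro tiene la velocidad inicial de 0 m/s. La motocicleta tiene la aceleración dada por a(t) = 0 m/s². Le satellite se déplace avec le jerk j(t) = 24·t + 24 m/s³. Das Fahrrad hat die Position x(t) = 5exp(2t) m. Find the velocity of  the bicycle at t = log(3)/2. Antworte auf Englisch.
Starting from position x(t) = 5·exp(2·t), we take 1 derivative. Differentiating position, we get velocity: v(t) = 10·exp(2·t). From the given velocity equation v(t) = 10·exp(2·t), we substitute t = log(3)/2 to get v = 30.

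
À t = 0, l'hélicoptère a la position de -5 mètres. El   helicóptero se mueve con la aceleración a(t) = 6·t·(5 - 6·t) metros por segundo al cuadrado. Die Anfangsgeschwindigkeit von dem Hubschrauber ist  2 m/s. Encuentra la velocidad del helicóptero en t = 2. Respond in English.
To solve this, we need to take 1 integral of our acceleration equation a(t) = 6·t·(5 - 6·t). The antiderivative of acceleration, with v(0) = 2, gives velocity: v(t) = -12·t^3 + 15·t^2 + 2. From the given velocity equation v(t) = -12·t^3 + 15·t^2 + 2, we substitute t = 2 to get v = -34.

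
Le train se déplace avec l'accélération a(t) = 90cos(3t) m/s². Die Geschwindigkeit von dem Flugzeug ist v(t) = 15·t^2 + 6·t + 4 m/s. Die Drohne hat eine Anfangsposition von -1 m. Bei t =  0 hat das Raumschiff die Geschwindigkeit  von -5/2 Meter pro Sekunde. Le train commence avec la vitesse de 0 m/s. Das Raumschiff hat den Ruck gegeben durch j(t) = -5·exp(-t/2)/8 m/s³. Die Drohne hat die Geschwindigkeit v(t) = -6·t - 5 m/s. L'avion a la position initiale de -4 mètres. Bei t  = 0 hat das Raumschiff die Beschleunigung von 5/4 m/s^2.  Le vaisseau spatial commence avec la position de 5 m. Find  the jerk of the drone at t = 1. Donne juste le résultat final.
j(1) = 0.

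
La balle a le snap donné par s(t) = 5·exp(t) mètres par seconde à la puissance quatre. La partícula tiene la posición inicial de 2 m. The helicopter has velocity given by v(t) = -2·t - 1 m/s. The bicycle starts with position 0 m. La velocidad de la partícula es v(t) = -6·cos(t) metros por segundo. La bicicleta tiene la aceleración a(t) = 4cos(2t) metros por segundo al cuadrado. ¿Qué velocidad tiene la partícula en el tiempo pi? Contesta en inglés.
We have velocity v(t) = -6·cos(t). Substituting t = pi: v(pi) = 6.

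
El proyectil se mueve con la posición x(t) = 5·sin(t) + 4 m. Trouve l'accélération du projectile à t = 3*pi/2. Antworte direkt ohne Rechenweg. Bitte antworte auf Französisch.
a(3*pi/2) = 5.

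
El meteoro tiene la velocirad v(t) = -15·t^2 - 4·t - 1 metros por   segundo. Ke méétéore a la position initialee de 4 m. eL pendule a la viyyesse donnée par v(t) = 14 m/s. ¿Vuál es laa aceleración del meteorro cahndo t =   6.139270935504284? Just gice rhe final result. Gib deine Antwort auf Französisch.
a(6.139270935504284) = -188.178128065129.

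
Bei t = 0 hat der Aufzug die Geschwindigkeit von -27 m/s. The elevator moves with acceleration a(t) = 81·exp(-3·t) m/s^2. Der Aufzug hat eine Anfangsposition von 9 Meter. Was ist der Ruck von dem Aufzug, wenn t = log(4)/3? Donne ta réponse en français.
Pour résoudre ceci, nous devons prendre 1 dérivée de notre équation de l'accélération a(t) = 81·exp(-3·t). La dérivée de l'accélération donne le jerk: j(t) = -243·exp(-3·t). En utilisant j(t) = -243·exp(-3·t) et en substituant t = log(4)/3, nous trouvons j = -243/4.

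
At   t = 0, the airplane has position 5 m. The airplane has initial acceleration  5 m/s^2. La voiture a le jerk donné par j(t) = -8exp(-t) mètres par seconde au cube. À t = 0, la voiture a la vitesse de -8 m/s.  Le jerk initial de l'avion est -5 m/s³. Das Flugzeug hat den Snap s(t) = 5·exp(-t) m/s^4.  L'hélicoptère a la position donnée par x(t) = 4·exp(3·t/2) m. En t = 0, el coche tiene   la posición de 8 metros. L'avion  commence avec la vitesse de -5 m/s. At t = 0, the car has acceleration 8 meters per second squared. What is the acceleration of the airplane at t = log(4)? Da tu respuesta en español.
Debemos encontrar la antiderivada de nuestra ecuación del snap s(t) = 5·exp(-t) 2 veces. La antiderivada del snap es la sacudida. Usando j(0) = -5, obtenemos j(t) = -5·exp(-t). La integral de la sacudida, con a(0) = 5, da la aceleración: a(t) = 5·exp(-t). De la ecuación de la aceleración a(t) = 5·exp(-t), sustituimos t = log(4) para obtener a = 5/4.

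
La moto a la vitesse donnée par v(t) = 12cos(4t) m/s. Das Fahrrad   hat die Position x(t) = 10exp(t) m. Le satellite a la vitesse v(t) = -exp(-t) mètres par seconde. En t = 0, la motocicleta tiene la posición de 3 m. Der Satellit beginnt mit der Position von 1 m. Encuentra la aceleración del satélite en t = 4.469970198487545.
Debemos derivar nuestra ecuación de la velocidad v(t) = -exp(-t) 1 vez. Derivando la velocidad, obtenemos la aceleración: a(t) = exp(-t). De la ecuación de la aceleración a(t) = exp(-t), sustituimos t = 4.469970198487545 para obtener a = 0.0114476570029150.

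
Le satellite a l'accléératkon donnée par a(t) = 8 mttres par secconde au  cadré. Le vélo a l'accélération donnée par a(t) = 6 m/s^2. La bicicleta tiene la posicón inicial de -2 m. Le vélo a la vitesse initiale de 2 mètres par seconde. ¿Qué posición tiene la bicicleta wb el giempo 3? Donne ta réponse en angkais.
We must find the antiderivative of our acceleration equation a(t) = 6 2 times. The antiderivative of acceleration is velocity. Using v(0) = 2, we get v(t) = 6·t + 2. Taking ∫v(t)dt and applying x(0) = -2, we find x(t) = 3·t^2 + 2·t - 2. From the given position equation x(t) = 3·t^2 + 2·t - 2, we substitute t = 3 to get x = 31.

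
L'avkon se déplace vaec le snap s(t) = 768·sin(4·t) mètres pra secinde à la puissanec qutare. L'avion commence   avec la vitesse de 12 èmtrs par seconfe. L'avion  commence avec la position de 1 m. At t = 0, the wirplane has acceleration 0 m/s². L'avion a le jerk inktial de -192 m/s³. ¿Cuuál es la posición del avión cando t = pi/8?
Partiendo del snap s(t) = 768·sin(4·t), tomamos 4 antiderivadas. Tomando ∫s(t)dt y aplicando j(0) = -192, encontramos j(t) = -192·cos(4·t). La antiderivada de la sacudida, con a(0) = 0, da la aceleración: a(t) = -48·sin(4·t). Integrando la aceleración y usando la condición inicial v(0) = 12, obtenemos v(t) = 12·cos(4·t). Integrando la velocidad y usando la condición inicial x(0) = 1, obtenemos x(t) = 3·sin(4·t) + 1. Usando x(t) = 3·sin(4·t) + 1 y sustituyendo t = pi/8, encontramos x = 4.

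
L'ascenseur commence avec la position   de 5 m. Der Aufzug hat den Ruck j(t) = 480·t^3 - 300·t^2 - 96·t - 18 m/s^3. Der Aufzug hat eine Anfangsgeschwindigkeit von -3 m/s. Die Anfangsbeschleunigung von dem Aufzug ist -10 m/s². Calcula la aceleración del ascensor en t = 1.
Necesitamos integrar nuestra ecuación de la sacudida j(t) = 480·t^3 - 300·t^2 - 96·t - 18 1 vez. La integral de la sacudida, con a(0) = -10, da la aceleración: a(t) = 120·t^4 - 100·t^3 - 48·t^2 - 18·t - 10. Usando a(t) = 120·t^4 - 100·t^3 - 48·t^2 - 18·t - 10 y sustituyendo t = 1, encontramos a = -56.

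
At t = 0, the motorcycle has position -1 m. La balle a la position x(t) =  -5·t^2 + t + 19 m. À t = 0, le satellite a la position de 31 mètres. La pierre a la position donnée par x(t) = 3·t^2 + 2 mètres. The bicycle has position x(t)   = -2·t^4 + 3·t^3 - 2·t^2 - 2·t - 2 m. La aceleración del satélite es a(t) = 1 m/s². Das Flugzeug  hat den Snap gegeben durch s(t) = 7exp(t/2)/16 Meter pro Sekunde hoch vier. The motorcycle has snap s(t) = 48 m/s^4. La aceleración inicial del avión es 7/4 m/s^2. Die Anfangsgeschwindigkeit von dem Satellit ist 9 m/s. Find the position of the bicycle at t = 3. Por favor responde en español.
De la ecuación de la posición x(t) = -2·t^4 + 3·t^3 - 2·t^2 - 2·t - 2, sustituimos t = 3 para obtener x = -107.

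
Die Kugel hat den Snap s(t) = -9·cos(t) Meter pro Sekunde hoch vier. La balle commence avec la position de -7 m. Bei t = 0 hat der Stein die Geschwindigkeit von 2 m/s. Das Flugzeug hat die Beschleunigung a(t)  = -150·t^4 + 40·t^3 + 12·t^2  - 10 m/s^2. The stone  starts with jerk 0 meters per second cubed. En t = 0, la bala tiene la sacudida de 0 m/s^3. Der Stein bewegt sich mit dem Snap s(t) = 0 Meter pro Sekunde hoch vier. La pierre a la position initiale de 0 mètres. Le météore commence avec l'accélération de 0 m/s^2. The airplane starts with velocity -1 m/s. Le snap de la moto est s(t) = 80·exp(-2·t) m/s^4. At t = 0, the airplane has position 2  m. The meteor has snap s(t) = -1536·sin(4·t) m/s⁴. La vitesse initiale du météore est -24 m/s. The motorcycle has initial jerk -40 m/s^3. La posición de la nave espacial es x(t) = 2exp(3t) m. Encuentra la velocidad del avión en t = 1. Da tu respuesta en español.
Partiendo de la aceleración a(t) = -150·t^4 + 40·t^3 + 12·t^2 - 10, tomamos 1 antiderivada. La integral de la aceleración es la velocidad. Usando v(0) = -1, obtenemos v(t) = -30·t^5 + 10·t^4 + 4·t^3 - 10·t - 1. Usando v(t) = -30·t^5 + 10·t^4 + 4·t^3 - 10·t - 1 y sustituyendo t = 1, encontramos v = -27.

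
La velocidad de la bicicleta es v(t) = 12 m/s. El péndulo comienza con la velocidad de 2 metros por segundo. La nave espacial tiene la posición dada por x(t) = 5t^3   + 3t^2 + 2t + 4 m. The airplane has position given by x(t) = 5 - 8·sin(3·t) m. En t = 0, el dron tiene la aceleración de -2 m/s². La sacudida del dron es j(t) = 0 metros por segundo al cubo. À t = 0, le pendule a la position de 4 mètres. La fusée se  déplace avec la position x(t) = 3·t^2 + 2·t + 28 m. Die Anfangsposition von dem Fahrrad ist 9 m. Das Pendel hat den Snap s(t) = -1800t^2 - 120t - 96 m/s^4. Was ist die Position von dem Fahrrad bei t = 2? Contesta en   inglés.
Starting from velocity v(t) = 12, we take 1 integral. The antiderivative of velocity, with x(0) = 9, gives position: x(t) = 12·t + 9. From the given position equation x(t) = 12·t + 9, we substitute t = 2 to get x = 33.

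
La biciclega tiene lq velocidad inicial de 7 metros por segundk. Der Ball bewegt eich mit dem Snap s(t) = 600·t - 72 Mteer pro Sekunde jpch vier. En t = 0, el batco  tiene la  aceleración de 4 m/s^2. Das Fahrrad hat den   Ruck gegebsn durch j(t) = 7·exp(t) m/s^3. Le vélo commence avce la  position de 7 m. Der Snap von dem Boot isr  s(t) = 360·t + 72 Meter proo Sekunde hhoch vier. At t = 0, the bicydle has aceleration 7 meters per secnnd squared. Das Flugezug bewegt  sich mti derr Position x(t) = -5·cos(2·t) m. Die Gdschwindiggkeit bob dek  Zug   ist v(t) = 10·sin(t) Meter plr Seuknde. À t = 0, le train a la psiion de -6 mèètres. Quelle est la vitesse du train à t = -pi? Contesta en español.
Tenemos la velocidad v(t) = 10·sin(t). Sustituyendo t = -pi: v(-pi) = 0.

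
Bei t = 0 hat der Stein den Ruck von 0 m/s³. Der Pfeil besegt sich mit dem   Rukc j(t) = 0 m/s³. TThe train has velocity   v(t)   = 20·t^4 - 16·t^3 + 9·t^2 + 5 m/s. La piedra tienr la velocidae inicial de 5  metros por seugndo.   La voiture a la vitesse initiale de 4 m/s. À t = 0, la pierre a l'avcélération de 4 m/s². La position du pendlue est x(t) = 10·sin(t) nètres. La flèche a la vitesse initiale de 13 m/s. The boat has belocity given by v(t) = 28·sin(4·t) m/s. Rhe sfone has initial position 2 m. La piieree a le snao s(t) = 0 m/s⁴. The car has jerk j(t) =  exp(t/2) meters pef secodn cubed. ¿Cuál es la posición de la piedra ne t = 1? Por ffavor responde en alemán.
Um dies zu lösen, müssen wir 4 Integrale unserer Gleichung für den Snap s(t) = 0 finden. Die Stammfunktion von dem Snap, mit j(0) = 0, ergibt den Ruck: j(t) = 0. Das Integral von dem Ruck ist die Beschleunigung. Mit a(0) = 4 erhalten wir a(t) = 4. Durch Integration von der Beschleunigung und Verwendung der Anfangsbedingung v(0) = 5, erhalten wir v(t) = 4·t + 5. Das Integral von der Geschwindigkeit ist die Position. Mit x(0) = 2 erhalten wir x(t) = 2·t^2 + 5·t + 2. Mit x(t) = 2·t^2 + 5·t + 2 und Einsetzen von t = 1, finden wir x = 9.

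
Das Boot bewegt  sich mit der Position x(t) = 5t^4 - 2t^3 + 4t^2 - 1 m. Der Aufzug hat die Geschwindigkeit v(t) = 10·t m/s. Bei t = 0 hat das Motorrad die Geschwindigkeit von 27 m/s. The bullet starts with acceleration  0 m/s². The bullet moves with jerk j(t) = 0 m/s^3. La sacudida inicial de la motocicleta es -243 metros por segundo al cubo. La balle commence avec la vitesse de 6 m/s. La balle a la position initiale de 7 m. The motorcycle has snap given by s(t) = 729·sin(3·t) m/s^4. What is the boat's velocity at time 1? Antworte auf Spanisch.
Debemos derivar nuestra ecuación de la posición x(t) = 5·t^4 - 2·t^3 + 4·t^2 - 1 1 vez. Derivando la posición, obtenemos la velocidad: v(t) = 20·t^3 - 6·t^2 + 8·t. Usando v(t) = 20·t^3 - 6·t^2 + 8·t y sustituyendo t = 1, encontramos v = 22.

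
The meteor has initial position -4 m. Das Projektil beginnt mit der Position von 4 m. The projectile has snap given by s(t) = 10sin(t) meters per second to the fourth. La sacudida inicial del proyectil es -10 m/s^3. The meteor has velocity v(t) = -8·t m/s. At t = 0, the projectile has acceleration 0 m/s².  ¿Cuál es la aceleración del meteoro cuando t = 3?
Para resolver esto, necesitamos tomar 1 derivada de nuestra ecuación de la velocidad v(t) = -8·t. Derivando la velocidad, obtenemos la aceleración: a(t) = -8. Usando a(t) = -8 y sustituyendo t = 3, encontramos a = -8.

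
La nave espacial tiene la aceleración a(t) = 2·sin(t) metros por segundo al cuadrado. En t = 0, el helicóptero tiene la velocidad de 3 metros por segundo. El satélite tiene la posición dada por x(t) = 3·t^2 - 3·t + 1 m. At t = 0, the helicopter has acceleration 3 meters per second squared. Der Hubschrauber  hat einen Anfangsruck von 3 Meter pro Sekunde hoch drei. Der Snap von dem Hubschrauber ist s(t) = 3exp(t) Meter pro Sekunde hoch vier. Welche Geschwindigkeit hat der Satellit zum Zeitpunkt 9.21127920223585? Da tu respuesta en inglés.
Starting from position x(t) = 3·t^2 - 3·t + 1, we take 1 derivative. Differentiating position, we get velocity: v(t) = 6·t - 3. From the given velocity equation v(t) = 6·t - 3, we substitute t = 9.21127920223585 to get v = 52.2676752134151.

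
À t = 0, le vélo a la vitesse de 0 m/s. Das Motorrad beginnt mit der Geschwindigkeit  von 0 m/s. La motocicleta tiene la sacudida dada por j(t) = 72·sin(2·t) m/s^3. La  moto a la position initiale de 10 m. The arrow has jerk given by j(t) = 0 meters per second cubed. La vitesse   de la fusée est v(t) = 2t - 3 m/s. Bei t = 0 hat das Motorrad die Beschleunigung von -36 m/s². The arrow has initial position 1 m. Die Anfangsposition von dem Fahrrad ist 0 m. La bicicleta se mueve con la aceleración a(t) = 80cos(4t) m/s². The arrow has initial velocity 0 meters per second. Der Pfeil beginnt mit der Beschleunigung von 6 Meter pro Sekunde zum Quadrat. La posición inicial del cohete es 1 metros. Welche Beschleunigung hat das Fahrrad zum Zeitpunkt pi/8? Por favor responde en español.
Tenemos la aceleración a(t) = 80·cos(4·t). Sustituyendo t = pi/8: a(pi/8) = 0.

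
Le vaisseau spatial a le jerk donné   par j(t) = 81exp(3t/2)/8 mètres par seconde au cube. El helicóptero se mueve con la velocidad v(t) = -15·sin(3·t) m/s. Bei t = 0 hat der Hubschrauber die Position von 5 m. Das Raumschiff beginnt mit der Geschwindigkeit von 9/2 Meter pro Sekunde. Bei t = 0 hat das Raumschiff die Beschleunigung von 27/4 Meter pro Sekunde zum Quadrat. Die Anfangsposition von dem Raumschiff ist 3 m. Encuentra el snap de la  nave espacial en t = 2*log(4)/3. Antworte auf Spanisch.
Para resolver esto, necesitamos tomar 1 derivada de nuestra ecuación de la sacudida j(t) = 81·exp(3·t/2)/8. Tomando d/dt de j(t), encontramos s(t) = 243·exp(3·t/2)/16. Tenemos el snap s(t) = 243·exp(3·t/2)/16. Sustituyendo t = 2*log(4)/3: s(2*log(4)/3) = 243/4.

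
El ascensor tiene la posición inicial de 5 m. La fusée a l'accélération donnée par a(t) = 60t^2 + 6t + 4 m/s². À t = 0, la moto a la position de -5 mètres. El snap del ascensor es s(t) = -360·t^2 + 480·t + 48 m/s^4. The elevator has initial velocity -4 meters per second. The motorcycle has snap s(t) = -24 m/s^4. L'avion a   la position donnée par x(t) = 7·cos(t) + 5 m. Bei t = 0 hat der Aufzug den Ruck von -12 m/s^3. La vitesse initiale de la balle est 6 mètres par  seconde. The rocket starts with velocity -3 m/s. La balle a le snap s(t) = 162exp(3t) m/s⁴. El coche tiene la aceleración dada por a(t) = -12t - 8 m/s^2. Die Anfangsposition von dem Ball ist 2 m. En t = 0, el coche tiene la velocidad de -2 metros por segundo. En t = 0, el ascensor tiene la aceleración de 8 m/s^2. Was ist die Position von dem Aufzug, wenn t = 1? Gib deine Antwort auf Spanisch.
Debemos encontrar la integral de nuestra ecuación del snap s(t) = -360·t^2 + 480·t + 48 4 veces. Integrando el snap y usando la condición inicial j(0) = -12, obtenemos j(t) = -120·t^3 + 240·t^2 + 48·t - 12. Tomando ∫j(t)dt y aplicando a(0) = 8, encontramos a(t) = -30·t^4 + 80·t^3 + 24·t^2 - 12·t + 8. Tomando ∫a(t)dt y aplicando v(0) = -4, encontramos v(t) = -6·t^5 + 20·t^4 + 8·t^3 - 6·t^2 + 8·t - 4. La integral de la velocidad es la posición. Usando x(0) = 5, obtenemos x(t) = -t^6 + 4·t^5 + 2·t^4 - 2·t^3 + 4·t^2 - 4·t + 5. Tenemos la posición x(t) = -t^6 + 4·t^5 + 2·t^4 - 2·t^3 + 4·t^2 - 4·t + 5. Sustituyendo t = 1: x(1) = 8.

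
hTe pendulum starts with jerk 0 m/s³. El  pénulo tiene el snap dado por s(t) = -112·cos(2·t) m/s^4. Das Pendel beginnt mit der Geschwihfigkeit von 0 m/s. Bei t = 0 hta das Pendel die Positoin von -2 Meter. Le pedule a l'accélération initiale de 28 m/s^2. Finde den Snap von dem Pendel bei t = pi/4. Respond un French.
Nous avons le snap s(t) = -112·cos(2·t). En substituant t = pi/4: s(pi/4) = 0.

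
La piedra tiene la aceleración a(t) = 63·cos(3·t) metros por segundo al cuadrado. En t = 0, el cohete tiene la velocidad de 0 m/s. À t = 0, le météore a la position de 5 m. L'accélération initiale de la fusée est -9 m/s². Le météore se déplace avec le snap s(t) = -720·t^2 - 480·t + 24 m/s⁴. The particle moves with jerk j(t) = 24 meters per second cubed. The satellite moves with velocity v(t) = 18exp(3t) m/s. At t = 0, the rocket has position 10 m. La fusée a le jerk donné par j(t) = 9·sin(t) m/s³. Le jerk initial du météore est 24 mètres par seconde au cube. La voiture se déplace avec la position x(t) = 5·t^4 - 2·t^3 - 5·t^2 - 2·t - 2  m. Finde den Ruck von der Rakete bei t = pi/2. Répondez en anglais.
From the given jerk equation j(t) = 9·sin(t), we substitute t = pi/2 to get j = 9.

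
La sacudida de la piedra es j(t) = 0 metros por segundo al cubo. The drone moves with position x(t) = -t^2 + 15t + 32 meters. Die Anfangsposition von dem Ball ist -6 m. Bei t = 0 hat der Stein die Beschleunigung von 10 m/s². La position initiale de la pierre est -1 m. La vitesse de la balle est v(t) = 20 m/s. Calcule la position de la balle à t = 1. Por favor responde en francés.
En partant de la vitesse v(t) = 20, nous prenons 1 intégrale. En prenant ∫v(t)dt et en appliquant x(0) = -6, nous trouvons x(t) = 20·t - 6. De l'équation de la position x(t) = 20·t - 6, nous substituons t = 1 pour obtenir x = 14.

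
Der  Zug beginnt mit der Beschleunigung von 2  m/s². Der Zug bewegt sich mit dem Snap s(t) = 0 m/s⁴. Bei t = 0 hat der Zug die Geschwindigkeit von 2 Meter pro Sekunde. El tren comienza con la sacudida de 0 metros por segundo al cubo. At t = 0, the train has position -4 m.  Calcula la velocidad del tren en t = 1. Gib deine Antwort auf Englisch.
To solve this, we need to take 3 integrals of our snap equation s(t) = 0. The integral of snap is jerk. Using j(0) = 0, we get j(t) = 0. Integrating jerk and using the initial condition a(0) = 2, we get a(t) = 2. Finding the antiderivative of a(t) and using v(0) = 2: v(t) = 2·t + 2. We have velocity v(t) = 2·t + 2. Substituting t = 1: v(1) = 4.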